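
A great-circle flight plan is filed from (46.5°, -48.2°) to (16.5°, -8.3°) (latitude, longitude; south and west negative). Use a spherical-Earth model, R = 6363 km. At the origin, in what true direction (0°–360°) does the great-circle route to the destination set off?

N = sin Δλ·cos φ₂ = +0.6150;  D = cos φ₁ sin φ₂ − sin φ₁ cos φ₂ cos Δλ = -0.3381
initial course = atan2(N, D) = 118.80°

118.8°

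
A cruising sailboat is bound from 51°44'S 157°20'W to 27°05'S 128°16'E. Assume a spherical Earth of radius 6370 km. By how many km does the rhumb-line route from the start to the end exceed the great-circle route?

Great circle: cos σ = sin φ₁ sin φ₂ + cos φ₁ cos φ₂ cos Δλ,  σ = 1.0405 rad → d_gc = 6628.3 km
Rhumb line: Δψ = +0.5673, q = Δφ/Δψ = 0.7584, d_rh = R√(Δφ²+q²Δλ²) = 6845.7 km
Excess = 6845.7 − 6628.3 = 217.4 ≈ 217 km

217 km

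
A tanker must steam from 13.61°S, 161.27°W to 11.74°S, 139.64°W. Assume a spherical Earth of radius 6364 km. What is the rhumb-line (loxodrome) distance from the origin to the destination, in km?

2353 km

Δψ = ln[tan(π/4+φ₂/2)/tan(π/4+φ₁/2)] = +0.0335;  Δφ = +0.0326 rad,  Δλ = +0.3775 rad
q = Δφ/Δψ = 0.9756
d = R·√(Δφ² + q²Δλ²) = 6364·0.36974 = 2353 km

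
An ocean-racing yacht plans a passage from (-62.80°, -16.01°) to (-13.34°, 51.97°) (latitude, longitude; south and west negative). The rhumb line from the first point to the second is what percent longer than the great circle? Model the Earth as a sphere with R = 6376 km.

Great circle: σ = 1.1897 rad → d_gc = Rσ = 7585.3 km
Rhumb: Δφ = +0.8632, Δλ = +1.1865, Δψ = +1.1842, q = Δφ/Δψ = 0.7290 → d_rh = R√(Δφ²+q²Δλ²) = 7791.4 km
Excess = (7791.4 − 7585.3) / 7585.3 = 206.1 / 7585.3 = 2.72% ≈ 2.7%

2.7%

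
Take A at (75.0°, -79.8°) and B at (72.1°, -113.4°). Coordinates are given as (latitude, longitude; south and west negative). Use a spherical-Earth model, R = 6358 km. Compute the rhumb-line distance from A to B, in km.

1101 km

Rhumb course C = atan2(Δλ, Δψ) with Δψ = ln[tan(π/4+φ₂/2)/tan(π/4+φ₁/2)] = -0.1792, Δλ = -0.5864 → C = 253.01°
d = R·|Δφ| / |cos C| = 6358·0.05061 / 0.29223 = 1101 km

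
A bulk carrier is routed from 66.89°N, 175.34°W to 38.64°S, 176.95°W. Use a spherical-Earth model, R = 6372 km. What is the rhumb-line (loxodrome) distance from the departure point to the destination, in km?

Δψ = ln[tan(π/4+φ₂/2)/tan(π/4+φ₁/2)] = -2.3196;  Δφ = -1.8418 rad,  Δλ = -0.0281 rad
q = Δφ/Δψ = 0.7940
d = R·√(Δφ² + q²Δλ²) = 6372·1.84198 = 11737 km

11737 km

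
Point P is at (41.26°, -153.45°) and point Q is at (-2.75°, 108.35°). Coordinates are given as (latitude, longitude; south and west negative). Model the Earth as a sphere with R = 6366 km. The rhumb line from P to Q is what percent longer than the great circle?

2.1%

Great circle: σ = 1.7100 rad → d_gc = Rσ = 10885.7 km
Rhumb: Δφ = -0.7681, Δλ = -1.7139, Δψ = -0.8399, q = Δφ/Δψ = 0.9145 → d_rh = R√(Δφ²+q²Δλ²) = 11112.0 km
Excess = (11112.0 − 10885.7) / 10885.7 = 226.3 / 10885.7 = 2.08% ≈ 2.1%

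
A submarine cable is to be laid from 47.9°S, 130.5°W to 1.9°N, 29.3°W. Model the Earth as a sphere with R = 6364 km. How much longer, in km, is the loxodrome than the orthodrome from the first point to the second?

345 km

Great circle: cos σ = sin φ₁ sin φ₂ + cos φ₁ cos φ₂ cos Δλ,  σ = 1.7262 rad → d_gc = 10985.3 km
Rhumb line: Δψ = +0.9880, q = Δφ/Δψ = 0.8797, d_rh = R√(Δφ²+q²Δλ²) = 11330.3 km
Excess = 11330.3 − 10985.3 = 345.0 ≈ 345 km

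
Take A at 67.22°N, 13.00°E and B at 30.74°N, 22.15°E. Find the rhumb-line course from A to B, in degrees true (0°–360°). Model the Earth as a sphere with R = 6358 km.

Meridional parts: M(φ₁)=+1.6022, M(φ₂)=+0.5643 → ΔM = -1.0379;  Δλ = +0.1597 rad
tan C = Δλ / ΔM = -0.1539 → C = 171.25°

171.3°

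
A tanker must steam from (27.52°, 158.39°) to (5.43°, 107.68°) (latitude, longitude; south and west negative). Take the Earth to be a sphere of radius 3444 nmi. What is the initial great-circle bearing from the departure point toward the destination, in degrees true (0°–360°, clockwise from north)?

254.9°

N = sin Δλ·cos φ₂ = -0.7705;  D = cos φ₁ sin φ₂ − sin φ₁ cos φ₂ cos Δλ = -0.2074
initial course = atan2(N, D) = 254.94°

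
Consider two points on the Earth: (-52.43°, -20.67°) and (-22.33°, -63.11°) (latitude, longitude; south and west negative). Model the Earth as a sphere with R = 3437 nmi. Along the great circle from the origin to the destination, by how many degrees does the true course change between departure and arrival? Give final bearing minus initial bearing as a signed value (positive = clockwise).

At departure: θ₁ = atan2(sin Δλ cos φ₂, cos φ₁ sin φ₂ − sin φ₁ cos φ₂ cos Δλ) = 296.37°
At arrival: θ₂ = atan2(sin Δλ cos φ₁, −cos φ₂ sin φ₁ + sin φ₂ cos φ₁ cos Δλ) = 323.80°
Δθ = θ₂ − θ₁ = +27.4°

+27.4°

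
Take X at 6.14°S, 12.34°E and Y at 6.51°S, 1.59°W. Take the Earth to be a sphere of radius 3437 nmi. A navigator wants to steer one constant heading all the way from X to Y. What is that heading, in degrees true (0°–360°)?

268.5°

Δψ = ln[tan(π/4+φ₂/2)/tan(π/4+φ₁/2)] = -0.0065
Δλ = -0.2431 rad (taken the short way round)
course = atan2(Δλ, Δψ) = 268.47°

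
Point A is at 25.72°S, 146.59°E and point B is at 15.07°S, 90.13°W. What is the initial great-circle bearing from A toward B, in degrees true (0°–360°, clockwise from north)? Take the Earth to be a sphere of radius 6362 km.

θ = atan2( sin Δλ·cos φ₂ ,  cos φ₁ sin φ₂ − sin φ₁ cos φ₂ cos Δλ )
  = atan2(+0.8072, -0.4642) = 119.90°

119.9°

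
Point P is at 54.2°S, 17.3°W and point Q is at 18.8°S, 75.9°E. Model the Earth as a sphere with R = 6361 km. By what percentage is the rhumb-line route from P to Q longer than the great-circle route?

Great circle: σ = 1.3382 rad → d_gc = Rσ = 8512.5 km
Rhumb: Δφ = +0.6178, Δλ = +1.6266, Δψ = +0.7960, q = Δφ/Δψ = 0.7762 → d_rh = R√(Δφ²+q²Δλ²) = 8941.7 km
Excess = (8941.7 − 8512.5) / 8512.5 = 429.2 / 8512.5 = 5.04% ≈ 5.0%

5.0%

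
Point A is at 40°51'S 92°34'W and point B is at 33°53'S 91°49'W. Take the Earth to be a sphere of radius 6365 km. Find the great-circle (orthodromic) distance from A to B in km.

Haversine: a = sin²(Δφ/2)+cos φ₁ cos φ₂ sin²(Δλ/2) = 0.00372;  σ = 2·atan2(√a,√(1−a))
σ = 6.992° → d = Rσ = 6365·0.12203 = 777 km

777 km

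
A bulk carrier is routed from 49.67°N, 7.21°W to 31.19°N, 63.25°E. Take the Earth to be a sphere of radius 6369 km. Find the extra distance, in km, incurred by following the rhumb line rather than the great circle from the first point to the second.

182 km

Great circle: cos σ = sin φ₁ sin φ₂ + cos φ₁ cos φ₂ cos Δλ,  σ = 0.9521 rad → d_gc = 6063.98 km
Rhumb line: Δψ = -0.4283, q = Δφ/Δψ = 0.7530, d_rh = R√(Δφ²+q²Δλ²) = 6245.49 km
Excess = 6245.49 − 6063.98 = 181.51 ≈ 182 km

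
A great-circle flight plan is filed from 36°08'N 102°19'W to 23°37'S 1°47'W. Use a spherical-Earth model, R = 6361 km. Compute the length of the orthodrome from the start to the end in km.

12413 km

cos σ = sin φ₁ sin φ₂ + cos φ₁ cos φ₂ cos Δλ
      = sin(36.13°)sin(-23.62°) + cos(36.13°)cos(-23.62°)cos(100.53°) = -0.3715
σ = 111.809° → d = Rσ = 6361·1.95143 = 12413 km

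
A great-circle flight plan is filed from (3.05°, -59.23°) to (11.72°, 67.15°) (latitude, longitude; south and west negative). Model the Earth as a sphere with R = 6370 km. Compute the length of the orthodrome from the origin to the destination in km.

cos σ = sin φ₁ sin φ₂ + cos φ₁ cos φ₂ cos Δλ
      = sin(3.05°)sin(11.72°) + cos(3.05°)cos(11.72°)cos(126.38°) = -0.5691
σ = 124.690° → d = Rσ = 6370·2.17626 = 13863 km

13863 km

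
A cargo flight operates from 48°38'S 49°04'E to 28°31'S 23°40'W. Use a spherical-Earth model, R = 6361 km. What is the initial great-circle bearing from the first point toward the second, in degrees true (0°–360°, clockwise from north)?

θ = atan2( sin Δλ·cos φ₂ ,  cos φ₁ sin φ₂ − sin φ₁ cos φ₂ cos Δλ )
  = atan2(-0.8391, -0.1198) = 261.88°

261.9°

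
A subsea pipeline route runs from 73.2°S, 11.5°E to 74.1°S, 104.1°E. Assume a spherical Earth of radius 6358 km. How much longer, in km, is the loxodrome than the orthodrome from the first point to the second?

Great circle: cos σ = sin φ₁ sin φ₂ + cos φ₁ cos φ₂ cos Δλ,  σ = 0.4100 rad → d_gc = 2607.08 km
Rhumb line: Δψ = -0.0558, q = Δφ/Δψ = 0.2814, d_rh = R√(Δφ²+q²Δλ²) = 2893.64 km
Excess = 2893.64 − 2607.08 = 286.56 ≈ 287 km

287 km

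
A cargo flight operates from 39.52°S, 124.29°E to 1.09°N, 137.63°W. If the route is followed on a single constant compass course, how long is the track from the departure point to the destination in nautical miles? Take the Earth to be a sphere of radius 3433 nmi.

Δψ = ln[tan(π/4+φ₂/2)/tan(π/4+φ₁/2)] = +0.7710;  Δφ = +0.7088 rad,  Δλ = +1.7118 rad
q = Δφ/Δψ = 0.9193
d = R·√(Δφ² + q²Δλ²) = 3433·1.72585 = 5925 nmi

5925 nmi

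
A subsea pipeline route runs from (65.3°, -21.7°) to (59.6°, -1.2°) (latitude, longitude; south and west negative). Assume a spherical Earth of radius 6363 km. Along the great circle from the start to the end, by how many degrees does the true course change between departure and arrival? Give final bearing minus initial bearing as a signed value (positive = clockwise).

At departure: θ₁ = atan2(sin Δλ cos φ₂, cos φ₁ sin φ₂ − sin φ₁ cos φ₂ cos Δλ) = 111.61°
At arrival: θ₂ = atan2(sin Δλ cos φ₁, −cos φ₂ sin φ₁ + sin φ₂ cos φ₁ cos Δλ) = 129.85°
Δθ = θ₂ − θ₁ = +18.2°

+18.2°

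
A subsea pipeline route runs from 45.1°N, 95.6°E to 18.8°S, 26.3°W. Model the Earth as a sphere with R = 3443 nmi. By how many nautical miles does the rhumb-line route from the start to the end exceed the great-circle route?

Great circle: cos σ = sin φ₁ sin φ₂ + cos φ₁ cos φ₂ cos Δλ,  σ = 2.1912 rad → d_gc = 7544.4 nmi
Rhumb line: Δψ = -1.2180, q = Δφ/Δψ = 0.9156, d_rh = R√(Δφ²+q²Δλ²) = 7728.6 nmi
Excess = 7728.6 − 7544.4 = 184.2 ≈ 184 nmi

184 nmi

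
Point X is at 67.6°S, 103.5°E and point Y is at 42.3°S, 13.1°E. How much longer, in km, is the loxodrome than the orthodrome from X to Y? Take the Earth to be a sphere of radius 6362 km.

Great circle: cos σ = sin φ₁ sin φ₂ + cos φ₁ cos φ₂ cos Δλ,  σ = 0.9017 rad → d_gc = 5736.7 km
Rhumb line: Δψ = +0.8032, q = Δφ/Δψ = 0.5497, d_rh = R√(Δφ²+q²Δλ²) = 6192.1 km
Excess = 6192.1 − 5736.7 = 455.4 ≈ 455 km

455 km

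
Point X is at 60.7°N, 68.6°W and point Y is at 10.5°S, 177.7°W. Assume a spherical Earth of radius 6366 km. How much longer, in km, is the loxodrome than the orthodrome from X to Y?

601 km

Great circle: cos σ = sin φ₁ sin φ₂ + cos φ₁ cos φ₂ cos Δλ,  σ = 1.8927 rad → d_gc = 12048.9 km
Rhumb line: Δψ = -1.5259, q = Δφ/Δψ = 0.8144, d_rh = R√(Δφ²+q²Δλ²) = 12650.3 km
Excess = 12650.3 − 12048.9 = 601.4 ≈ 601 km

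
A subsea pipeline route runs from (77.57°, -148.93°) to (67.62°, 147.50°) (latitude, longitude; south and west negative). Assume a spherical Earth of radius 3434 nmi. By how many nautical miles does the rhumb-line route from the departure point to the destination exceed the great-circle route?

Great circle: cos σ = sin φ₁ sin φ₂ + cos φ₁ cos φ₂ cos Δλ,  σ = 0.3497 rad → d_gc = 1200.8 nmi
Rhumb line: Δψ = -0.5970, q = Δφ/Δψ = 0.2909, d_rh = R√(Δφ²+q²Δλ²) = 1258.6 nmi
Excess = 1258.6 − 1200.8 = 57.8 ≈ 58 nmi

58 nmi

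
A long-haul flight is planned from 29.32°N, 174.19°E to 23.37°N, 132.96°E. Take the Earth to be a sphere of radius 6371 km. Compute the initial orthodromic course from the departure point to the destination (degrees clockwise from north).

270.7°

N = sin Δλ·cos φ₂ = -0.6050;  D = cos φ₁ sin φ₂ − sin φ₁ cos φ₂ cos Δλ = +0.0078
initial course = atan2(N, D) = 270.74°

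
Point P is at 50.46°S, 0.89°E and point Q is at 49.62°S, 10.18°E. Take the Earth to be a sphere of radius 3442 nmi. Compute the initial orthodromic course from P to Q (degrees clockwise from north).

N = sin Δλ·cos φ₂ = +0.1046;  D = cos φ₁ sin φ₂ − sin φ₁ cos φ₂ cos Δλ = +0.0081
initial course = atan2(N, D) = 85.57°

85.6°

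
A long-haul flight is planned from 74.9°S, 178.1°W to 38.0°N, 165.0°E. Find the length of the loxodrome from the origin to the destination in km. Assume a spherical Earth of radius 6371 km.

12626 km

Rhumb course C = atan2(Δλ, Δψ) with Δψ = ln[tan(π/4+φ₂/2)/tan(π/4+φ₁/2)] = +2.7389, Δλ = -0.2950 → C = 353.85°
d = R·|Δφ| / |cos C| = 6371·1.97048 / 0.99425 = 12626 km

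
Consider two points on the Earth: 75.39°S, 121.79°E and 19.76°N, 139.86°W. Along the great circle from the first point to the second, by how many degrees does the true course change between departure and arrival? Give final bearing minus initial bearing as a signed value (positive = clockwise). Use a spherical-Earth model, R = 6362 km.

-77.4°

At departure: θ₁ = atan2(sin Δλ cos φ₂, cos φ₁ sin φ₂ − sin φ₁ cos φ₂ cos Δλ) = 92.89°
At arrival: θ₂ = atan2(sin Δλ cos φ₁, −cos φ₂ sin φ₁ + sin φ₂ cos φ₁ cos Δλ) = 15.53°
Δθ = θ₂ − θ₁ = -77.4°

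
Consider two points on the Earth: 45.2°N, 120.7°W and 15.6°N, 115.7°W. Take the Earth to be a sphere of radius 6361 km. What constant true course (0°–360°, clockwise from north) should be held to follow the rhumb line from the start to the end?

171.9°

Meridional parts: M(φ₁)=+0.8863, M(φ₂)=+0.2757 → ΔM = -0.6106;  Δλ = +0.0873 rad
tan C = Δλ / ΔM = -0.1429 → C = 171.87°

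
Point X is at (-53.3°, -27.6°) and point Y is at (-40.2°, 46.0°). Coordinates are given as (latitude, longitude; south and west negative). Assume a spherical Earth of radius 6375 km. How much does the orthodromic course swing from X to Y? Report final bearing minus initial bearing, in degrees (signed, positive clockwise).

Initial bearing θ₁ = atan2(sin Δλ cos φ₂, cos φ₁ sin φ₂ − sin φ₁ cos φ₂ cos Δλ) = 106.20°
Final bearing θ₂ = (initial bearing from the destination back to the start) + 180° = 48.71°
Δθ = θ₂ − θ₁ = -57.5°

-57.5°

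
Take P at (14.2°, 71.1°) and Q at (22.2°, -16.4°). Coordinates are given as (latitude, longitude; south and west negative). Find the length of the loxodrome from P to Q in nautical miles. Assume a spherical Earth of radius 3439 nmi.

Δψ = ln[tan(π/4+φ₂/2)/tan(π/4+φ₁/2)] = +0.1471;  Δφ = +0.1396 rad,  Δλ = -1.5272 rad
q = Δφ/Δψ = 0.9490
d = R·√(Δφ² + q²Δλ²) = 3439·1.45604 = 5007 nmi

5007 nmi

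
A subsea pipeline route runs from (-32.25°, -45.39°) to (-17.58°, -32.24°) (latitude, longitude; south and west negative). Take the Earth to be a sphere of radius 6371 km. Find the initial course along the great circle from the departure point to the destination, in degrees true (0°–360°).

42.1°

θ = atan2( sin Δλ·cos φ₂ ,  cos φ₁ sin φ₂ − sin φ₁ cos φ₂ cos Δλ )
  = atan2(+0.2169, +0.2399) = 42.11°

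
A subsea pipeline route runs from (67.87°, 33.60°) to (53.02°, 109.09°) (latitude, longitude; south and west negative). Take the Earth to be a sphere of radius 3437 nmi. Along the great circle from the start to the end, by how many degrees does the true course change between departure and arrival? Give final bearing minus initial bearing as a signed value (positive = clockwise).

+68.4°

Initial bearing θ₁ = atan2(sin Δλ cos φ₂, cos φ₁ sin φ₂ − sin φ₁ cos φ₂ cos Δλ) = 74.52°
Final bearing θ₂ = (initial bearing from the destination back to the start) + 180° = 142.88°
Δθ = θ₂ − θ₁ = +68.4°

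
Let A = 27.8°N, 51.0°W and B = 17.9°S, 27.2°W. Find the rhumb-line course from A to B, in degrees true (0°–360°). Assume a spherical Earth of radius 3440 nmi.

153.2°

Δψ = ln[tan(π/4+φ₂/2)/tan(π/4+φ₁/2)] = -0.8231
Δλ = +0.4154 rad (taken the short way round)
course = atan2(Δλ, Δψ) = 153.22°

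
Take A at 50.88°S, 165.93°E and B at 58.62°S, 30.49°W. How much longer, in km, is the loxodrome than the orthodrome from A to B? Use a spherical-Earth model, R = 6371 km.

Great circle: cos σ = sin φ₁ sin φ₂ + cos φ₁ cos φ₂ cos Δλ,  σ = 1.2162 rad → d_gc = 7748.4 km
Rhumb line: Δψ = -0.2350, q = Δφ/Δψ = 0.5749, d_rh = R√(Δφ²+q²Δλ²) = 10493.1 km
Excess = 10493.1 − 7748.4 = 2744.7 ≈ 2745 km

2745 km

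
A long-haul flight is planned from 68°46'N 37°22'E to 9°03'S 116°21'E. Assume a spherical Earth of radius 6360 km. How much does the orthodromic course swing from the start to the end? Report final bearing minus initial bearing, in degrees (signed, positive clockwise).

+55.6°

Initial bearing θ₁ = atan2(sin Δλ cos φ₂, cos φ₁ sin φ₂ − sin φ₁ cos φ₂ cos Δλ) = 103.51°
Final bearing θ₂ = (initial bearing from the destination back to the start) + 180° = 159.11°
Δθ = θ₂ − θ₁ = +55.6°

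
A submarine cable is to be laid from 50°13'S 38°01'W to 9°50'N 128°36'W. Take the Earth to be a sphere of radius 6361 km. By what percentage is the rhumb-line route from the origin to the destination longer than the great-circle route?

Great circle: σ = 1.7089 rad → d_gc = Rσ = 10870.3 km
Rhumb: Δφ = +1.0481, Δλ = -1.5810, Δψ = +1.1891, q = Δφ/Δψ = 0.8814 → d_rh = R√(Δφ²+q²Δλ²) = 11091.4 km
Excess = (11091.4 − 10870.3) / 10870.3 = 221.1 / 10870.3 = 2.03% ≈ 2.0%

2.0%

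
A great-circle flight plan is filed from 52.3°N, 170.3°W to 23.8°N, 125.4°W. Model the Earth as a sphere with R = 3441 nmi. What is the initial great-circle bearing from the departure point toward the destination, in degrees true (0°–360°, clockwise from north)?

112.4°

N = sin Δλ·cos φ₂ = +0.6458;  D = cos φ₁ sin φ₂ − sin φ₁ cos φ₂ cos Δλ = -0.2660
initial course = atan2(N, D) = 112.39°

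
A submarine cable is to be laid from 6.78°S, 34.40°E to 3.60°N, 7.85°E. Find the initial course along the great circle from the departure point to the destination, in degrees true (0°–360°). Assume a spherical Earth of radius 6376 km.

290.6°

N = sin Δλ·cos φ₂ = -0.4461;  D = cos φ₁ sin φ₂ − sin φ₁ cos φ₂ cos Δλ = +0.1678
initial course = atan2(N, D) = 290.61°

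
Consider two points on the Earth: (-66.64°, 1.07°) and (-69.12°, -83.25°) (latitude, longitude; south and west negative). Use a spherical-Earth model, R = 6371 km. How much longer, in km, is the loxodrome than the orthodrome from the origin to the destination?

275 km

Great circle: cos σ = sin φ₁ sin φ₂ + cos φ₁ cos φ₂ cos Δλ,  σ = 0.5121 rad → d_gc = 3262.4 km
Rhumb line: Δψ = -0.1151, q = Δφ/Δψ = 0.3762, d_rh = R√(Δφ²+q²Δλ²) = 3537.6 km
Excess = 3537.6 − 3262.4 = 275.2 ≈ 275 km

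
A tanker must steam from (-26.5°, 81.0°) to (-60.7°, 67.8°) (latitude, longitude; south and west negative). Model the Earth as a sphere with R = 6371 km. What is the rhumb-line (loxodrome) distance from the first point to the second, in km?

3936 km

Rhumb course C = atan2(Δλ, Δψ) with Δψ = ln[tan(π/4+φ₂/2)/tan(π/4+φ₁/2)] = -0.8617, Δλ = -0.2304 → C = 194.97°
d = R·|Δφ| / |cos C| = 6371·0.59690 / 0.96607 = 3936 km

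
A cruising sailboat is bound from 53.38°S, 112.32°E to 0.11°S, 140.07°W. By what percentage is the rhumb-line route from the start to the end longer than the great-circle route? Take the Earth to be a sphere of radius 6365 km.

Great circle: σ = 1.7507 rad → d_gc = Rσ = 11143.1 km
Rhumb: Δφ = +0.9297, Δλ = +1.8781, Δψ = +1.1040, q = Δφ/Δψ = 0.8422 → d_rh = R√(Δφ²+q²Δλ²) = 11678.0 km
Excess = (11678.0 − 11143.1) / 11143.1 = 534.9 / 11143.1 = 4.80% ≈ 4.8%

4.8%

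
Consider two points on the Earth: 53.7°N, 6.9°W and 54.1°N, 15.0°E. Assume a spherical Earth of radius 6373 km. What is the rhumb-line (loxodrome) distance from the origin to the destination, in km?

1436 km

Δψ = ln[tan(π/4+φ₂/2)/tan(π/4+φ₁/2)] = +0.0118;  Δφ = +0.0070 rad,  Δλ = +0.3822 rad
q = Δφ/Δψ = 0.5892
d = R·√(Δφ² + q²Δλ²) = 6373·0.22531 = 1436 km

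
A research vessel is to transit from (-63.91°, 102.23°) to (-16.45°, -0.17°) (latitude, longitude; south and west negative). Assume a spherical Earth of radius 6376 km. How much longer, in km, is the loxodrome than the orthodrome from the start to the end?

Great circle: cos σ = sin φ₁ sin φ₂ + cos φ₁ cos φ₂ cos Δλ,  σ = 1.4063 rad → d_gc = 8966.6 km
Rhumb line: Δψ = +1.1712, q = Δφ/Δψ = 0.7073, d_rh = R√(Δφ²+q²Δλ²) = 9635.7 km
Excess = 9635.7 − 8966.6 = 669.1 ≈ 669 km

669 km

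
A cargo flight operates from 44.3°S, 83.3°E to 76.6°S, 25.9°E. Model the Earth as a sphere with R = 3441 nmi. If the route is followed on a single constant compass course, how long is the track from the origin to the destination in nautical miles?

Δψ = ln[tan(π/4+φ₂/2)/tan(π/4+φ₁/2)] = -1.2773;  Δφ = -0.5637 rad,  Δλ = -1.0018 rad
q = Δφ/Δψ = 0.4413
d = R·√(Δφ² + q²Δλ²) = 3441·0.71644 = 2465 nmi

2465 nmi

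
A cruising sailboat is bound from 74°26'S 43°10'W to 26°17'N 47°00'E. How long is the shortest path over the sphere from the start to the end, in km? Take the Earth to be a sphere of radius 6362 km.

Haversine: a = sin²(Δφ/2)+cos φ₁ cos φ₂ sin²(Δλ/2) = 0.71363;  σ = 2·atan2(√a,√(1−a))
σ = 115.294° → d = Rσ = 6362·2.01226 = 12802 km

12802 km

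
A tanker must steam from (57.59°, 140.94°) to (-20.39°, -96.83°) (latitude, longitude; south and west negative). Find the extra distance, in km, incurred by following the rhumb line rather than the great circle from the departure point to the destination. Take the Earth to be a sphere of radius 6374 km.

Great circle: cos σ = sin φ₁ sin φ₂ + cos φ₁ cos φ₂ cos Δλ,  σ = 2.1677 rad → d_gc = 13816.8 km
Rhumb line: Δψ = -1.5994, q = Δφ/Δψ = 0.8510, d_rh = R√(Δφ²+q²Δλ²) = 14462.0 km
Excess = 14462.0 − 13816.8 = 645.2 ≈ 645 km

645 km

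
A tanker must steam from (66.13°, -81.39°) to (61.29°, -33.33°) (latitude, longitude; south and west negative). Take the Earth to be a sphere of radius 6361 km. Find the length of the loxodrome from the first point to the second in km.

Δψ = ln[tan(π/4+φ₂/2)/tan(π/4+φ₁/2)] = -0.1912;  Δφ = -0.0845 rad,  Δλ = +0.8388 rad
q = Δφ/Δψ = 0.4417
d = R·√(Δφ² + q²Δλ²) = 6361·0.38001 = 2417 km

2417 km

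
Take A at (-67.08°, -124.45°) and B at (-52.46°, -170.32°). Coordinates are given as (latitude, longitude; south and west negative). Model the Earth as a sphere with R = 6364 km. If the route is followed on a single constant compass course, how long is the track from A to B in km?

2995 km

Rhumb course C = atan2(Δλ, Δψ) with Δψ = ln[tan(π/4+φ₂/2)/tan(π/4+φ₁/2)] = +0.5166, Δλ = -0.8006 → C = 302.84°
d = R·|Δφ| / |cos C| = 6364·0.25517 / 0.54222 = 2995 km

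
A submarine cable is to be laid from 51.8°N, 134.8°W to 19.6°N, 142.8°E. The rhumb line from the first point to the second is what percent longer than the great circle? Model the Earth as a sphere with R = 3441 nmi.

Great circle: σ = 1.2232 rad → d_gc = Rσ = 4208.9 nmi
Rhumb: Δφ = -0.5620, Δλ = -1.4382, Δψ = -0.7115, q = Δφ/Δψ = 0.7898 → d_rh = R√(Δφ²+q²Δλ²) = 4360.8 nmi
Excess = (4360.8 − 4208.9) / 4208.9 = 151.9 / 4208.9 = 3.61% ≈ 3.6%

3.6%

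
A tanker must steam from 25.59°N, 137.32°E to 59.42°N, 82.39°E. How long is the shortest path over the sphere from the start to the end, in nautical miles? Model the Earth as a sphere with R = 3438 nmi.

Haversine: a = sin²(Δφ/2)+cos φ₁ cos φ₂ sin²(Δλ/2) = 0.18225;  σ = 2·atan2(√a,√(1−a))
σ = 50.543° → d = Rσ = 3438·0.88215 = 3033 nmi

3033 nmi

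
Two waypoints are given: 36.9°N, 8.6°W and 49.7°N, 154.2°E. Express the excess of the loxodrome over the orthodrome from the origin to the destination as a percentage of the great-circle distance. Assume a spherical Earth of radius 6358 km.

28.7%

Great circle: σ = 1.6070 rad → d_gc = Rσ = 10217.2 km
Rhumb: Δφ = +0.2234, Δλ = +2.8414, Δψ = +0.3088, q = Δφ/Δψ = 0.7235 → d_rh = R√(Δφ²+q²Δλ²) = 13148.3 km
Excess = (13148.3 − 10217.2) / 10217.2 = 2931.1 / 10217.2 = 28.69% ≈ 28.7%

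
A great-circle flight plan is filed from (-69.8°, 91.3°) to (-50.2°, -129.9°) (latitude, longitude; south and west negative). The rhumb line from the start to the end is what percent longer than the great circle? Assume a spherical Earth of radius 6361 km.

Great circle: σ = 0.9828 rad → d_gc = Rσ = 6251.4 km
Rhumb: Δφ = +0.3421, Δλ = +2.4225, Δψ = +0.7091, q = Δφ/Δψ = 0.4824 → d_rh = R√(Δφ²+q²Δλ²) = 7745.5 km
Excess = (7745.5 − 6251.4) / 6251.4 = 1494.1 / 6251.4 = 23.90% ≈ 23.9%

23.9%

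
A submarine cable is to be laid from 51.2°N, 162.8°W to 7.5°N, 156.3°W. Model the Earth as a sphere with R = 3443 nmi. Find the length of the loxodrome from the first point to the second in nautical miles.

2646 nmi

Δψ = ln[tan(π/4+φ₂/2)/tan(π/4+φ₁/2)] = -0.9124;  Δφ = -0.7627 rad,  Δλ = +0.1134 rad
q = Δφ/Δψ = 0.8359
d = R·√(Δφ² + q²Δλ²) = 3443·0.76858 = 2646 nmi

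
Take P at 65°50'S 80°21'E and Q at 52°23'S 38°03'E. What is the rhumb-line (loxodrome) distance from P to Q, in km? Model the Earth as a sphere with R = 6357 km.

Δψ = ln[tan(π/4+φ₂/2)/tan(π/4+φ₁/2)] = +0.4643;  Δφ = +0.2347 rad,  Δλ = -0.7383 rad
q = Δφ/Δψ = 0.5055
d = R·√(Δφ² + q²Δλ²) = 6357·0.44092 = 2803 km

2803 km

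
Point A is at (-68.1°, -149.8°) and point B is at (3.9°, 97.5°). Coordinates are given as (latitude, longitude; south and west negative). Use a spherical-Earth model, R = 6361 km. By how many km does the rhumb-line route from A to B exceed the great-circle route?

Great circle: cos σ = sin φ₁ sin φ₂ + cos φ₁ cos φ₂ cos Δλ,  σ = 1.7790 rad → d_gc = 11316.3 km
Rhumb line: Δψ = +1.7107, q = Δφ/Δψ = 0.7346, d_rh = R√(Δφ²+q²Δλ²) = 12180.6 km
Excess = 12180.6 − 11316.3 = 864.3 ≈ 864 km

864 km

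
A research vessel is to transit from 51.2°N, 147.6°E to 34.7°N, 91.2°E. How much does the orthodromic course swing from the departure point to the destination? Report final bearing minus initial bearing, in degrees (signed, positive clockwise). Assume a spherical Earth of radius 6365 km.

-40.5°

At departure: θ₁ = atan2(sin Δλ cos φ₂, cos φ₁ sin φ₂ − sin φ₁ cos φ₂ cos Δλ) = 270.18°
At arrival: θ₂ = atan2(sin Δλ cos φ₁, −cos φ₂ sin φ₁ + sin φ₂ cos φ₁ cos Δλ) = 229.65°
Δθ = θ₂ − θ₁ = -40.5°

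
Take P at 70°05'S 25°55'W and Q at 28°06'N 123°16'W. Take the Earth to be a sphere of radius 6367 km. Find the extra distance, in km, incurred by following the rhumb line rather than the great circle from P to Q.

472 km

Great circle: cos σ = sin φ₁ sin φ₂ + cos φ₁ cos φ₂ cos Δλ,  σ = 2.0729 rad → d_gc = 13198.245 km
Rhumb line: Δψ = +2.2510, q = Δφ/Δψ = 0.7613, d_rh = R√(Δφ²+q²Δλ²) = 13669.746 km
Excess = 13669.746 − 13198.245 = 471.501 ≈ 472 km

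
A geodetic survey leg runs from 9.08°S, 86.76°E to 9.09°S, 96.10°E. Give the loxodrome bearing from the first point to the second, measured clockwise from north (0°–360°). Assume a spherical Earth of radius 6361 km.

Δψ = ln[tan(π/4+φ₂/2)/tan(π/4+φ₁/2)] = -0.0002
Δλ = +0.1630 rad (taken the short way round)
course = atan2(Δλ, Δψ) = 90.06°

90.1°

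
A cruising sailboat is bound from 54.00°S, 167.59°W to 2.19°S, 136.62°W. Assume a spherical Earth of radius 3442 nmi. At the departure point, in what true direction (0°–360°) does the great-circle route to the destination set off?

37.5°

θ = atan2( sin Δλ·cos φ₂ ,  cos φ₁ sin φ₂ − sin φ₁ cos φ₂ cos Δλ )
  = atan2(+0.5142, +0.6707) = 37.48°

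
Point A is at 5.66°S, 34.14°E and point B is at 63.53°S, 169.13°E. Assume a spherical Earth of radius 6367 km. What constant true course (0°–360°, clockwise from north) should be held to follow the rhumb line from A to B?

119.8°

Δψ = ln[tan(π/4+φ₂/2)/tan(π/4+φ₁/2)] = -1.3484
Δλ = +2.3560 rad (taken the short way round)
course = atan2(Δλ, Δψ) = 119.78°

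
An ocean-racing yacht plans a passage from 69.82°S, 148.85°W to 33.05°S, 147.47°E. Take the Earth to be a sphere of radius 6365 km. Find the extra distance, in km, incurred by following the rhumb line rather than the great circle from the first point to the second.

Great circle: cos σ = sin φ₁ sin φ₂ + cos φ₁ cos φ₂ cos Δλ,  σ = 0.8762 rad → d_gc = 5576.8 km
Rhumb line: Δψ = +1.1145, q = Δφ/Δψ = 0.5758, d_rh = R√(Δφ²+q²Δλ²) = 5768.8 km
Excess = 5768.8 − 5576.8 = 192.0 ≈ 192 km

192 km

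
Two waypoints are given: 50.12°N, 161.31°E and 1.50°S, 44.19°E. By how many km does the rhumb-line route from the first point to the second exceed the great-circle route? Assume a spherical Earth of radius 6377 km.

626 km

Great circle: cos σ = sin φ₁ sin φ₂ + cos φ₁ cos φ₂ cos Δλ,  σ = 1.8884 rad → d_gc = 12042.21 km
Rhumb line: Δψ = -1.0401, q = Δφ/Δψ = 0.8662, d_rh = R√(Δφ²+q²Δλ²) = 12668.68 km
Excess = 12668.68 − 12042.21 = 626.47 ≈ 626 km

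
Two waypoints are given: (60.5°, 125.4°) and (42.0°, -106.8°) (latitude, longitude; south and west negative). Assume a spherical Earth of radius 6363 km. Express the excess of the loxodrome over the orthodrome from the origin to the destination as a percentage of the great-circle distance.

Great circle: σ = 1.2046 rad → d_gc = Rσ = 7664.7 km
Rhumb: Δφ = -0.3229, Δλ = +2.2305, Δψ = -0.5254, q = Δφ/Δψ = 0.6146 → d_rh = R√(Δφ²+q²Δλ²) = 8961.3 km
Excess = (8961.3 − 7664.7) / 7664.7 = 1296.6 / 7664.7 = 16.92% ≈ 16.9%

16.9%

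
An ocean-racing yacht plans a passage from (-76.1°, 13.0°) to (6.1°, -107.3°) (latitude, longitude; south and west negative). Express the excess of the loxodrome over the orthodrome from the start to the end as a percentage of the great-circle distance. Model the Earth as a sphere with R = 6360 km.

Great circle: σ = 1.7964 rad → d_gc = Rσ = 11424.9 km
Rhumb: Δφ = +1.4347, Δλ = -2.0996, Δψ = +2.2112, q = Δφ/Δψ = 0.6488 → d_rh = R√(Δφ²+q²Δλ²) = 12582.5 km
Excess = (12582.5 − 11424.9) / 11424.9 = 1157.6 / 11424.9 = 10.13% ≈ 10.1%

10.1%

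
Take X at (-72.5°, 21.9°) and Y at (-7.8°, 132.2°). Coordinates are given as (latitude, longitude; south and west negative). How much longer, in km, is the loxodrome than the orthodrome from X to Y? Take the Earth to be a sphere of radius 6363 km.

904 km

Great circle: cos σ = sin φ₁ sin φ₂ + cos φ₁ cos φ₂ cos Δλ,  σ = 1.5447 rad → d_gc = 9829.0 km
Rhumb line: Δψ = +1.7348, q = Δφ/Δψ = 0.6509, d_rh = R√(Δφ²+q²Δλ²) = 10733.3 km
Excess = 10733.3 − 9829.0 = 904.3 ≈ 904 km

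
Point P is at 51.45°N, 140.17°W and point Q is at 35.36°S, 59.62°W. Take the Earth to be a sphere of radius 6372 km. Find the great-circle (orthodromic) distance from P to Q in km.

cos σ = sin φ₁ sin φ₂ + cos φ₁ cos φ₂ cos Δλ
      = sin(51.45°)sin(-35.36°) + cos(51.45°)cos(-35.36°)cos(80.55°) = -0.3691
σ = 111.663° → d = Rσ = 6372·1.94888 = 12418 km

12418 km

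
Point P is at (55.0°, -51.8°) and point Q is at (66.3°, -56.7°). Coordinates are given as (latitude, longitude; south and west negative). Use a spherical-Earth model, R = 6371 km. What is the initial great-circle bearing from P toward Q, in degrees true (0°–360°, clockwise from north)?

θ = atan2( sin Δλ·cos φ₂ ,  cos φ₁ sin φ₂ − sin φ₁ cos φ₂ cos Δλ )
  = atan2(-0.0343, +0.1971) = 350.12°

350.1°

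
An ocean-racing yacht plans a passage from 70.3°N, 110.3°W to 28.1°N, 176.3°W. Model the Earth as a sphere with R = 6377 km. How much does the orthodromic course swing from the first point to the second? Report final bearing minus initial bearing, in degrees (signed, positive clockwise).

At departure: θ₁ = atan2(sin Δλ cos φ₂, cos φ₁ sin φ₂ − sin φ₁ cos φ₂ cos Δλ) = 257.48°
At arrival: θ₂ = atan2(sin Δλ cos φ₁, −cos φ₂ sin φ₁ + sin φ₂ cos φ₁ cos Δλ) = 201.90°
Δθ = θ₂ − θ₁ = -55.6°

-55.6°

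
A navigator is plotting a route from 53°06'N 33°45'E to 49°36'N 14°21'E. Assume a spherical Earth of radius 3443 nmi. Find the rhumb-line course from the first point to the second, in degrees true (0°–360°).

253.9°

Meridional parts: M(φ₁)=+1.0977, M(φ₂)=+0.9999 → ΔM = -0.0979;  Δλ = -0.3386 rad
tan C = Δλ / ΔM = +3.4596 → C = 253.88°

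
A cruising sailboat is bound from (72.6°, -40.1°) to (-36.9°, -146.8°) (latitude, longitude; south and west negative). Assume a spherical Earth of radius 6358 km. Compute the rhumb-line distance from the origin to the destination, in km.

Rhumb course C = atan2(Δλ, Δψ) with Δψ = ln[tan(π/4+φ₂/2)/tan(π/4+φ₁/2)] = -2.5710, Δλ = -1.8623 → C = 215.92°
d = R·|Δφ| / |cos C| = 6358·1.91114 / 0.80986 = 15004 km

15004 km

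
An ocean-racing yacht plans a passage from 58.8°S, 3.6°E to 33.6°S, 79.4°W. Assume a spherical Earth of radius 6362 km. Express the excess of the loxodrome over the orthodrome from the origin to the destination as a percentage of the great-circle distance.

5.3%

Great circle: σ = 1.0170 rad → d_gc = Rσ = 6470.0 km
Rhumb: Δφ = +0.4398, Δλ = -1.4486, Δψ = +0.6526, q = Δφ/Δψ = 0.6740 → d_rh = R√(Δφ²+q²Δλ²) = 6812.9 km
Excess = (6812.9 − 6470.0) / 6470.0 = 342.9 / 6470.0 = 5.30% ≈ 5.3%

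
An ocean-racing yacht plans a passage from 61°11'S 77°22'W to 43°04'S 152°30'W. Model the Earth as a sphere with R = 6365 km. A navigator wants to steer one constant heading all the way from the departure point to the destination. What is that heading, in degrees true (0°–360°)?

291.8°

Δψ = ln[tan(π/4+φ₂/2)/tan(π/4+φ₁/2)] = +0.5246
Δλ = -1.3113 rad (taken the short way round)
course = atan2(Δλ, Δψ) = 291.80°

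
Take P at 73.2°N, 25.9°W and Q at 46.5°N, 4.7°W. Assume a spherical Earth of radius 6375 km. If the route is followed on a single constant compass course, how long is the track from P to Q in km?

3170 km

Δψ = ln[tan(π/4+φ₂/2)/tan(π/4+φ₁/2)] = -0.9939;  Δφ = -0.4660 rad,  Δλ = +0.3700 rad
q = Δφ/Δψ = 0.4689
d = R·√(Δφ² + q²Δλ²) = 6375·0.49725 = 3170 km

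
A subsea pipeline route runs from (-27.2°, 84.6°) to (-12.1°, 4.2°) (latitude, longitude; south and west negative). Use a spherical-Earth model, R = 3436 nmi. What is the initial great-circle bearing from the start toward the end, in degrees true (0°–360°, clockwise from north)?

N = sin Δλ·cos φ₂ = -0.9641;  D = cos φ₁ sin φ₂ − sin φ₁ cos φ₂ cos Δλ = -0.1119
initial course = atan2(N, D) = 263.38°

263.4°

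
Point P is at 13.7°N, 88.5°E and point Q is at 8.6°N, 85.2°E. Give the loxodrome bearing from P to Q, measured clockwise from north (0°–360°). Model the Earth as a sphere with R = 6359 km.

Δψ = ln[tan(π/4+φ₂/2)/tan(π/4+φ₁/2)] = -0.0908
Δλ = -0.0576 rad (taken the short way round)
course = atan2(Δλ, Δψ) = 212.40°

212.4°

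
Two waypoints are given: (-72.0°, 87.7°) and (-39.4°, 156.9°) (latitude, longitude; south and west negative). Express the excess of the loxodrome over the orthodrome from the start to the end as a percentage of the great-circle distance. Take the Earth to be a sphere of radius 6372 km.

4.5%

Great circle: σ = 0.8114 rad → d_gc = Rσ = 5170.5 km
Rhumb: Δφ = +0.5690, Δλ = +1.2078, Δψ = +1.0934, q = Δφ/Δψ = 0.5204 → d_rh = R√(Δφ²+q²Δλ²) = 5402.0 km
Excess = (5402.0 − 5170.5) / 5170.5 = 231.5 / 5170.5 = 4.48% ≈ 4.5%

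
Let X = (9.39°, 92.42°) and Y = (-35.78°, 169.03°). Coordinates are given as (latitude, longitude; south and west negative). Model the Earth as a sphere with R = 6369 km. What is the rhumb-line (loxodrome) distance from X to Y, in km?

Rhumb course C = atan2(Δλ, Δψ) with Δψ = ln[tan(π/4+φ₂/2)/tan(π/4+φ₁/2)] = -0.8342, Δλ = +1.3371 → C = 121.96°
d = R·|Δφ| / |cos C| = 6369·0.78837 / 0.52930 = 9486 km

9486 km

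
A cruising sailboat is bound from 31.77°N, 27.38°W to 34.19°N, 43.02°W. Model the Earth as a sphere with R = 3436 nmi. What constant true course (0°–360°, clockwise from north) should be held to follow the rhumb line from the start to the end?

280.5°

Meridional parts: M(φ₁)=+0.5853, M(φ₂)=+0.6357 → ΔM = +0.0504;  Δλ = -0.2730 rad
tan C = Δλ / ΔM = -5.4207 → C = 280.45°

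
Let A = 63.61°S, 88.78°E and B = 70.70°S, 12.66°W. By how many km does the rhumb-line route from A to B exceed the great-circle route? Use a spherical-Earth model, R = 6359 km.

Great circle: cos σ = sin φ₁ sin φ₂ + cos φ₁ cos φ₂ cos Δλ,  σ = 0.6158 rad → d_gc = 3915.9 km
Rhumb line: Δψ = -0.3213, q = Δφ/Δψ = 0.3852, d_rh = R√(Δφ²+q²Δλ²) = 4407.3 km
Excess = 4407.3 − 3915.9 = 491.4 ≈ 491 km

491 km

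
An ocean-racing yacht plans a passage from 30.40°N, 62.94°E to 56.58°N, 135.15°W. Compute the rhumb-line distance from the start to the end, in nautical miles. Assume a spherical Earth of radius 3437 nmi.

7048 nmi

Δψ = ln[tan(π/4+φ₂/2)/tan(π/4+φ₁/2)] = +0.6459;  Δφ = +0.4569 rad,  Δλ = +2.8259 rad
q = Δφ/Δψ = 0.7074
d = R·√(Δφ² + q²Δλ²) = 3437·2.05063 = 7048 nmi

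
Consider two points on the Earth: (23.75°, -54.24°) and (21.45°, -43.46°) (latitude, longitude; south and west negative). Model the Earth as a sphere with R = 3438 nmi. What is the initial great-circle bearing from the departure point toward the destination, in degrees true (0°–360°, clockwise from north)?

N = sin Δλ·cos φ₂ = +0.1741;  D = cos φ₁ sin φ₂ − sin φ₁ cos φ₂ cos Δλ = -0.0335
initial course = atan2(N, D) = 100.90°

100.9°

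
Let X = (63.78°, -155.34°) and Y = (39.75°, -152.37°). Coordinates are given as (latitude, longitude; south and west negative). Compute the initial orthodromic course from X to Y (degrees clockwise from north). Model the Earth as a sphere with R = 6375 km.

θ = atan2( sin Δλ·cos φ₂ ,  cos φ₁ sin φ₂ − sin φ₁ cos φ₂ cos Δλ )
  = atan2(+0.0398, -0.4063) = 174.40°

174.4°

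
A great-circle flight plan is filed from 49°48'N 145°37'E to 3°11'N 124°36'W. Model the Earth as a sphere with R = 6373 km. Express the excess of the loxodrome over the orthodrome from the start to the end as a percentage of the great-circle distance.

2.9%

Great circle: σ = 1.5259 rad → d_gc = Rσ = 9724.8 km
Rhumb: Δφ = -0.8136, Δλ = +1.5670, Δψ = -0.9497, q = Δφ/Δψ = 0.8567 → d_rh = R√(Δφ²+q²Δλ²) = 10004.4 km
Excess = (10004.4 − 9724.8) / 9724.8 = 279.6 / 9724.8 = 2.88% ≈ 2.9%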